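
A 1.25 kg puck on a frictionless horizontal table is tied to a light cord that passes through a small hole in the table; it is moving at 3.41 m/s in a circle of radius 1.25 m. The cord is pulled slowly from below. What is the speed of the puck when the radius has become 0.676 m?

Central (radial) force ⇒ zero torque about the center ⇒ m v r is constant.
v₂ = v₁ r₁ / r₂ = (3.41)(1.25) / (0.676) = 6.305 m/s.

v₂ ≈ 6.31 m/s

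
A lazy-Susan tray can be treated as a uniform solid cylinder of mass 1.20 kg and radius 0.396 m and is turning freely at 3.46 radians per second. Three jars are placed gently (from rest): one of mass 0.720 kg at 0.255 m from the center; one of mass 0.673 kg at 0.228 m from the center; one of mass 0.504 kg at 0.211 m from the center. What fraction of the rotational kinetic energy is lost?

No external torque acts about the center; L_before = L_after.
I_p = ½(1.20)(0.396)² = 0.09409 kg·m².
Added inertia Σmr² = (0.720)(0.255)² + (0.673)(0.228)² + (0.504)(0.211)² = 0.1042 kg·m²; I_f = 0.09409 + 0.1042 = 0.1983 kg·m².
ω_f = I_p ω_i / I_f = (0.09409)(3.46) / 0.1983 = 1.641 rad/s.
KE_i = ½(0.09409)(3.460 rad/s)² = 0.5632 J; KE_f = ½(0.1983)(1.641)² = 0.2672 J.
Fraction lost = 0.5256.

fraction ≈ 0.526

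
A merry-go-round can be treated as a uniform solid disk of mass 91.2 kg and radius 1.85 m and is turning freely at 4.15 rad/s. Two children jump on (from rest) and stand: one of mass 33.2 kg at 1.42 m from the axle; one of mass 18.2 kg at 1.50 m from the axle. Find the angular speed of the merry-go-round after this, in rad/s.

ω_f ≈ 2.45 rad/s

No external torque acts about the axle; L_before = L_after.
I_p = ½(91.2)(1.85)² = 156.1 kg·m².
Added inertia Σmr² = (33.2)(1.42)² + (18.2)(1.50)² = 107.9 kg·m²; I_f = 156.1 + 107.9 = 264.0 kg·m².
ω_f = I_p ω_i / I_f = (156.1)(4.15) / 264.0 = 2.454 rad/s.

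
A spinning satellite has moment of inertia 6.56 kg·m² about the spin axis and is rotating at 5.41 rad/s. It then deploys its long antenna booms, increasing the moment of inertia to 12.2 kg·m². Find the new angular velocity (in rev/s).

ω₂ ≈ 0.463 rev/s

No external torque acts about the spin axis, so angular momentum is conserved.
ω₂ = I₁ω₁ / I₂ = (6.560)(5.41 rad/s) / (12.20) = 2.909 rad/s = 0.4630 rev/s.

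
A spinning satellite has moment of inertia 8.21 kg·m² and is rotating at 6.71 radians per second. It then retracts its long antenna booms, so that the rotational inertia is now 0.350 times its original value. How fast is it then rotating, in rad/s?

With no external torque about the axis, L is conserved: I₁ω₁ = I₂ω₂.
I₂ = 0.350 × 8.21 = 2.873 kg·m².
ω₂ = I₁ω₁ / I₂ = (8.210)(6.71 rad/s) / (2.873) = 19.17 rad/s.

ω₂ ≈ 19.2 rad/s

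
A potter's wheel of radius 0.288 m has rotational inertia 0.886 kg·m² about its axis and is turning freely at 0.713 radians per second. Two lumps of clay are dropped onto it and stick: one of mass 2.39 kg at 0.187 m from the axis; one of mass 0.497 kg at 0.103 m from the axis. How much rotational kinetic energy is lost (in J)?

The added mass arrives with no angular momentum about the axis, and any external torque about the axis is negligible, so the system's angular momentum is conserved.
Added inertia Σmr² = (2.39)(0.187)² + (0.497)(0.103)² = 0.08885 kg·m²; I_f = 0.8860 + 0.08885 = 0.9748 kg·m².
ω_f = I_p ω_i / I_f = (0.8860)(0.713) / 0.9748 = 0.6480 rad/s.
KE_i = ½(0.8860)(0.7130 rad/s)² = 0.2252 J; KE_f = ½(0.9748)(0.6480)² = 0.2047 J.

energy lost ≈ 0.0205 J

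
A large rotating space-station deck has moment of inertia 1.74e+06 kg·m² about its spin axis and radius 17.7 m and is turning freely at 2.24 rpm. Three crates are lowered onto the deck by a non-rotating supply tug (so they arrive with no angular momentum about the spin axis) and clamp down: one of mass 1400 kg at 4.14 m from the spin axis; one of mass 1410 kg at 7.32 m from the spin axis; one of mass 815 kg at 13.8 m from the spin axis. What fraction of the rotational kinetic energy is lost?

fraction ≈ 0.128

The added mass arrives with no angular momentum about the spin axis, and any external torque about the spin axis is negligible, so the system's angular momentum is conserved.
Added inertia Σmr² = (1400)(4.14)² + (1410)(7.32)² + (815)(13.8)² = 2.548e+05 kg·m²; I_f = 1.740e+06 + 2.548e+05 = 1.995e+06 kg·m².
ω_f = I_p ω_i / I_f = (1.740e+06)(2.24) / 1.995e+06 = 1.954 rpm.
KE_i = ½(1.740e+06)(0.2346 rad/s)² = 47870 J; KE_f = ½(1.995e+06)(0.2046)² = 41760 J.
Fraction lost = 0.1277.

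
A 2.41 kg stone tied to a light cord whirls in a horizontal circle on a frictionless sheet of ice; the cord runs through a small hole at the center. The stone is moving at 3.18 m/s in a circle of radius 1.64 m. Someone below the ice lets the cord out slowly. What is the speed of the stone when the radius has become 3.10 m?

Central (radial) force ⇒ zero torque about the center ⇒ m v r is constant.
v₂ = v₁ r₁ / r₂ = (3.18)(1.64) / (3.10) = 1.682 m/s.

v₂ ≈ 1.68 m/s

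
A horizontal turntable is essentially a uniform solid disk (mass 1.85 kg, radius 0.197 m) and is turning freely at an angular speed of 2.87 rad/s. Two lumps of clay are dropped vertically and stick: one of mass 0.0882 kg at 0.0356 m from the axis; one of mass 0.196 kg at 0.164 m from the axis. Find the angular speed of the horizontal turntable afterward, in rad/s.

ω_f ≈ 2.50 rad/s

No external torque acts about the axis; L_before = L_after.
I_p = ½(1.85)(0.197)² = 0.03590 kg·m².
Added inertia Σmr² = (0.0882)(0.0356)² + (0.196)(0.164)² = 0.005383 kg·m²; I_f = 0.03590 + 0.005383 = 0.04128 kg·m².
ω_f = I_p ω_i / I_f = (0.03590)(2.87) / 0.04128 = 2.496 rad/s.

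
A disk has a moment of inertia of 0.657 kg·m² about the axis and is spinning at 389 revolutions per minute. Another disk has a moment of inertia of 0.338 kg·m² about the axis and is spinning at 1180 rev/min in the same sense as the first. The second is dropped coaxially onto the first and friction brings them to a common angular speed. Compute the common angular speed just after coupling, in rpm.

No external torque acts about the common axis, so total angular momentum is conserved.
Taking A's sense as positive: L = (0.6570)(389) + (0.3380)(1180) = 654.4 kg·m²·rpm.
Combined I = 0.6570 + 0.3380 = 0.9950 kg·m².
ω_f = L / I = 654.4 / 0.9950 = 657.7 rpm.

|ω_f| ≈ 658 rpm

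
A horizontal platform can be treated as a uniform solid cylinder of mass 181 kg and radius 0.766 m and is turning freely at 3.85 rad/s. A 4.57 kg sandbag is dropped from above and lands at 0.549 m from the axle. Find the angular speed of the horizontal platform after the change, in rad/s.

No external torque acts about the axle; L_before = L_after.
I_p = ½(181)(0.766)² = 53.10 kg·m².
Added inertia Σmr² = (4.57)(0.549)² = 1.377 kg·m²; I_f = 53.10 + 1.377 = 54.48 kg·m².
ω_f = I_p ω_i / I_f = (53.10)(3.85) / 54.48 = 3.753 rad/s.

ω_f ≈ 3.75 rad/s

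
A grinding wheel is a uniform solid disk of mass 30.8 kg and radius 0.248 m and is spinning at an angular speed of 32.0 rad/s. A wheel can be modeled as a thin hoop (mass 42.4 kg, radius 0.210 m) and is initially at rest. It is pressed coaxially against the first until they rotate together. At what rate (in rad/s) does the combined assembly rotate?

The coupling torques are internal; angular momentum about the shared axis is conserved.
Moments of inertia: I_A = ½(30.8)(0.248)² = 0.9472 kg·m²; I_B = (42.4)(0.210)² = 1.870 kg·m².
Taking A's sense as positive: L = (0.9472)(32.0) = 30.31 kg·m²·rad/s.
Combined I = 0.9472 + 1.870 = 2.817 kg·m².
ω_f = L / I = 30.31 / 2.817 = 10.76 rad/s.

|ω_f| ≈ 10.8 rad/s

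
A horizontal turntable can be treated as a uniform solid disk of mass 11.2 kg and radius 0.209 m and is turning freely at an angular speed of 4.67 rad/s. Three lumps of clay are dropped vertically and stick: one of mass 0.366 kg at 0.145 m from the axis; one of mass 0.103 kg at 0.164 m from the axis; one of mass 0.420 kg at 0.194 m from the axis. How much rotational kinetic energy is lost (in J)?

energy lost ≈ 0.259 J

No external torque acts about the axis; L_before = L_after.
I_p = ½(11.2)(0.209)² = 0.2446 kg·m².
Added inertia Σmr² = (0.366)(0.145)² + (0.103)(0.164)² + (0.420)(0.194)² = 0.02627 kg·m²; I_f = 0.2446 + 0.02627 = 0.2709 kg·m².
ω_f = I_p ω_i / I_f = (0.2446)(4.67) / 0.2709 = 4.217 rad/s.
KE_i = ½(0.2446)(4.670 rad/s)² = 2.667 J; KE_f = ½(0.2709)(4.217)² = 2.409 J.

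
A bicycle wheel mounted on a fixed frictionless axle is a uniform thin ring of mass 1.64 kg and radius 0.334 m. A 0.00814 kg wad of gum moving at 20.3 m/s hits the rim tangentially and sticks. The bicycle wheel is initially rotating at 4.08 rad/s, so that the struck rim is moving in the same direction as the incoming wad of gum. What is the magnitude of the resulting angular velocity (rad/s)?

About the axle the impulsive forces during the collision are internal, so angular momentum about that axis is conserved.
I_p = (1.64)(0.334)² = 0.1830 kg·m². Taking the sense of the wad of gum's angular momentum as positive, L_{wad} = m v R = (0.00814)(20.3)(0.334) = 0.05519 kg·m²/s.
L_i = +I_p ω_p + m v R = +(0.1830)(4.08) + 0.05519 = 0.8016 kg·m²/s.
After sticking, I_f = I_p + m R² = 0.1830 + (0.00814)(0.334)² = 0.1839 kg·m².
ω_f = L_i / I_f = 0.8016 / 0.1839 = 4.360 rad/s.

|ω_f| ≈ 4.36 rad/s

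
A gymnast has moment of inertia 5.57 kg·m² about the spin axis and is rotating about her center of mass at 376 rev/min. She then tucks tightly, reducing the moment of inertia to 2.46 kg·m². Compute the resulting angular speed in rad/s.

ω₂ ≈ 89.2 rad/s

No external torque acts about the spin axis, so angular momentum is conserved.
ω₂ = I₁ω₁ / I₂ = (5.570)(376 rpm) / (2.460) = 851.3 rpm = 89.15 rad/s.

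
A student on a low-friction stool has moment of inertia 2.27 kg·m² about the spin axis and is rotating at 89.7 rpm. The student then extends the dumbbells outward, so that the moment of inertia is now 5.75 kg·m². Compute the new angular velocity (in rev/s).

ω₂ ≈ 0.590 rev/s

With no external torque about the axis, L is conserved: I₁ω₁ = I₂ω₂.
ω₂ = I₁ω₁ / I₂ = (2.270)(89.7 rpm) / (5.750) = 35.41 rpm = 0.5902 rev/s.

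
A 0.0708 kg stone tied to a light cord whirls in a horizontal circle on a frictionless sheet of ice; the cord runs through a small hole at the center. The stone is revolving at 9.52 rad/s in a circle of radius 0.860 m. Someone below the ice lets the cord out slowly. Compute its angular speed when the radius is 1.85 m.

The constraining force is radial, so m r² ω about the center is conserved.
ω₂ = ω₁ (r₁/r₂)² = (9.52)(0.860/1.85)² = 2.057 rad/s.

ω₂ ≈ 2.06 rad/s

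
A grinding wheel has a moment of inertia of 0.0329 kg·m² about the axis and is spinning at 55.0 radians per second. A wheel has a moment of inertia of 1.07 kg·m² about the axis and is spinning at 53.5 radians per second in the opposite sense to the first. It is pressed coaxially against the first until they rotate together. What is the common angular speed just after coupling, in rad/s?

|ω_f| ≈ 50.3 rad/s

No external torque acts about the common axis, so total angular momentum is conserved.
Taking A's sense as positive: L = (0.03290)(55.0) − (1.070)(53.5) = -55.44 kg·m²·rad/s.
Combined I = 0.03290 + 1.070 = 1.103 kg·m².
ω_f = L / I = -55.44 / 1.103 = -50.26 rad/s.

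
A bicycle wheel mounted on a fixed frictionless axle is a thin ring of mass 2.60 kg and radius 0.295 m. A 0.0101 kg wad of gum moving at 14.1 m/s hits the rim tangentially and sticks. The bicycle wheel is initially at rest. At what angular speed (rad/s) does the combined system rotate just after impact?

|ω_f| ≈ 0.185 rad/s

The axle reaction passes through the axle and exerts no torque about it; angular momentum about the axle is conserved through the impact.
I_p = (2.60)(0.295)² = 0.2263 kg·m². Taking the sense of the wad of gum's angular momentum as positive, L_{wad} = m v R = (0.0101)(14.1)(0.295) = 0.04201 kg·m²/s.
L_i = 0 + 0.04201 = 0.04201 kg·m²/s.
After sticking, I_f = I_p + m R² = 0.2263 + (0.0101)(0.295)² = 0.2271 kg·m².
ω_f = L_i / I_f = 0.04201 / 0.2271 = 0.1850 rad/s.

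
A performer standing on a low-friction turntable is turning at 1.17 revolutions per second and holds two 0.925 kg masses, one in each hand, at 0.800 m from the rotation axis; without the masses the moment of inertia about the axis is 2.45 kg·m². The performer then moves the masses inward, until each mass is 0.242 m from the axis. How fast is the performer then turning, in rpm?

ω₂ ≈ 99.7 rpm

Angular momentum about the spin axis is conserved since the torque about it is zero.
I₁ = 2.45 + 2(0.925)(0.800)² = 3.634 kg·m²; I₂ = 2.45 + 2(0.925)(0.242)² = 2.558 kg·m².
ω₂ = I₁ω₁ / I₂ = (3.634)(1.17 rev/s) / (2.558) = 1.662 rev/s = 99.72 rpm.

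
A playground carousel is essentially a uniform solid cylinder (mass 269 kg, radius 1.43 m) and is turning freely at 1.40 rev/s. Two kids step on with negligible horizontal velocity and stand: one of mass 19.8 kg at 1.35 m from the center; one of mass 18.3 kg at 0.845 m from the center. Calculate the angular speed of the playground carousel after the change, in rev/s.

ω_f ≈ 1.19 rev/s

No external torque acts about the center; L_before = L_after.
I_p = ½(269)(1.43)² = 275.0 kg·m².
Added inertia Σmr² = (19.8)(1.35)² + (18.3)(0.845)² = 49.15 kg·m²; I_f = 275.0 + 49.15 = 324.2 kg·m².
ω_f = I_p ω_i / I_f = (275.0)(1.40) / 324.2 = 1.188 rev/s.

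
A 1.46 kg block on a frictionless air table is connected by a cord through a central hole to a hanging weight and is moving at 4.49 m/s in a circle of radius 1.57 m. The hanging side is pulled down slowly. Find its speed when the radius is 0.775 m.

Central (radial) force ⇒ zero torque about the center ⇒ m v r is constant.
v₂ = v₁ r₁ / r₂ = (4.49)(1.57) / (0.775) = 9.096 m/s.

v₂ ≈ 9.10 m/s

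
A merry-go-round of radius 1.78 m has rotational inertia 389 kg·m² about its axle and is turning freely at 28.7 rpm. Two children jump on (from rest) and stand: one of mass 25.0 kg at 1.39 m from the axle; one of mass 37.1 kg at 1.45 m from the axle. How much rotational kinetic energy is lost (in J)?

The added mass arrives with no angular momentum about the axle, and any external torque about the axle is negligible, so the system's angular momentum is conserved.
Added inertia Σmr² = (25.0)(1.39)² + (37.1)(1.45)² = 126.3 kg·m²; I_f = 389.0 + 126.3 = 515.3 kg·m².
ω_f = I_p ω_i / I_f = (389.0)(28.7) / 515.3 = 21.67 rpm.
KE_i = ½(389.0)(3.005 rad/s)² = 1757 J; KE_f = ½(515.3)(2.269)² = 1326 J.

energy lost ≈ 431 J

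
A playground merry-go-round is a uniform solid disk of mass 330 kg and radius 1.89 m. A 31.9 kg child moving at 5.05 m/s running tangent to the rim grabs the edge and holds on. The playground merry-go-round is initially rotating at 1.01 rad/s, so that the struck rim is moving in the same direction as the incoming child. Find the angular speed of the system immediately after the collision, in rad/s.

About the axle the impulsive forces during the collision are internal, so angular momentum about that axis is conserved.
I_p = ½(330)(1.89)² = 589.4 kg·m². Taking the sense of the child's angular momentum as positive, L_{child} = m v R = (31.9)(5.05)(1.89) = 304.5 kg·m²/s.
L_i = +I_p ω_p + m v R = +(589.4)(1.01) + 304.5 = 899.8 kg·m²/s.
After sticking, I_f = I_p + m R² = 589.4 + (31.9)(1.89)² = 703.3 kg·m².
ω_f = L_i / I_f = 899.8 / 703.3 = 1.279 rad/s.

|ω_f| ≈ 1.28 rad/s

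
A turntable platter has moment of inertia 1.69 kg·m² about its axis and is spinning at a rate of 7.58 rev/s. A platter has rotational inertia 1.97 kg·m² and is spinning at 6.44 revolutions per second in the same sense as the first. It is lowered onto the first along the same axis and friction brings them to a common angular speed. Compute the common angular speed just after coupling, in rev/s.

The coupling torques are internal; angular momentum about the shared axis is conserved.
Taking A's sense as positive: L = (1.690)(7.58) + (1.970)(6.44) = 25.50 kg·m²·rev/s.
Combined I = 1.690 + 1.970 = 3.660 kg·m².
ω_f = L / I = 25.50 / 3.660 = 6.966 rev/s.

|ω_f| ≈ 6.97 rev/s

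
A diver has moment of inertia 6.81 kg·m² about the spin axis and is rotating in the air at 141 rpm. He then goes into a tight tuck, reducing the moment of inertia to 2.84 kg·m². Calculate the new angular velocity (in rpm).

ω₂ ≈ 338 rpm

No external torque acts about the spin axis, so angular momentum is conserved.
ω₂ = I₁ω₁ / I₂ = (6.810)(141 rpm) / (2.840) = 338.1 rpm.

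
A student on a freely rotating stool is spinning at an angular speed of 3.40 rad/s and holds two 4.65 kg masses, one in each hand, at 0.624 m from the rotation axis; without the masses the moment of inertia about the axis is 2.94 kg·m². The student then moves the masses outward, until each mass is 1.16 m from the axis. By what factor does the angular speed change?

ω₂/ω₁ ≈ 0.425

No external torque acts about the spin axis, so angular momentum is conserved.
I₁ = 2.94 + 2(4.65)(0.624)² = 6.561 kg·m²; I₂ = 2.94 + 2(4.65)(1.16)² = 15.45 kg·m².
ω₂/ω₁ = I₁/I₂ = 6.561 / 15.45 = 0.4246.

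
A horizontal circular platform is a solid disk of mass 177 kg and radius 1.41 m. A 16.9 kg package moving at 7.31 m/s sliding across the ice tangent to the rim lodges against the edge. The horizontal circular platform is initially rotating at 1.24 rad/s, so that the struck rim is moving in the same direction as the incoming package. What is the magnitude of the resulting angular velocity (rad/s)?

|ω_f| ≈ 1.87 rad/s

The axle reaction passes through the central axle and exerts no torque about it; angular momentum about the central axle is conserved through the impact.
I_p = ½(177)(1.41)² = 175.9 kg·m². Taking the sense of the package's angular momentum as positive, L_{package} = m v R = (16.9)(7.31)(1.41) = 174.2 kg·m²/s.
L_i = +I_p ω_p + m v R = +(175.9)(1.24) + 174.2 = 392.4 kg·m²/s.
After sticking, I_f = I_p + m R² = 175.9 + (16.9)(1.41)² = 209.5 kg·m².
ω_f = L_i / I_f = 392.4 / 209.5 = 1.872 rad/s.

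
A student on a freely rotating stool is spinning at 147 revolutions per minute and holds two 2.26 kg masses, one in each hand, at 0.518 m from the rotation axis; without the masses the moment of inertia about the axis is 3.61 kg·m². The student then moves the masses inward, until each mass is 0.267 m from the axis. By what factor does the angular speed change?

ω₂/ω₁ ≈ 1.23

Angular momentum about the spin axis is conserved since the torque about it is zero.
I₁ = 3.61 + 2(2.26)(0.518)² = 4.823 kg·m²; I₂ = 3.61 + 2(2.26)(0.267)² = 3.932 kg·m².
ω₂/ω₁ = I₁/I₂ = 4.823 / 3.932 = 1.226.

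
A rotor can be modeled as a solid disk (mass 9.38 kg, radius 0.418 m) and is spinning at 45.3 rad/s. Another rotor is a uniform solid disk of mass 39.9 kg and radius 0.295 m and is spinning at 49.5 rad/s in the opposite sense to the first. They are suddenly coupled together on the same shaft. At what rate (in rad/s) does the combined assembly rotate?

|ω_f| ≈ 19.1 rad/s

No external torque acts about the common axis, so total angular momentum is conserved.
Moments of inertia: I_A = ½(9.38)(0.418)² = 0.8195 kg·m²; I_B = ½(39.9)(0.295)² = 1.736 kg·m².
Taking A's sense as positive: L = (0.8195)(45.3) − (1.736)(49.5) = -48.82 kg·m²·rad/s.
Combined I = 0.8195 + 1.736 = 2.556 kg·m².
ω_f = L / I = -48.82 / 2.556 = -19.10 rad/s.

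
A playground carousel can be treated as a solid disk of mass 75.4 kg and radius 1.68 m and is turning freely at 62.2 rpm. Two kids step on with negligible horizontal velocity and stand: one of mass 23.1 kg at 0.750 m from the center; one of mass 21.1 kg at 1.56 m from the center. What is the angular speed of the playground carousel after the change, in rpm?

The added mass arrives with no angular momentum about the center, and any external torque about the center is negligible, so the system's angular momentum is conserved.
I_p = ½(75.4)(1.68)² = 106.4 kg·m².
Added inertia Σmr² = (23.1)(0.750)² + (21.1)(1.56)² = 64.34 kg·m²; I_f = 106.4 + 64.34 = 170.7 kg·m².
ω_f = I_p ω_i / I_f = (106.4)(62.2) / 170.7 = 38.76 rpm.

ω_f ≈ 38.8 rpm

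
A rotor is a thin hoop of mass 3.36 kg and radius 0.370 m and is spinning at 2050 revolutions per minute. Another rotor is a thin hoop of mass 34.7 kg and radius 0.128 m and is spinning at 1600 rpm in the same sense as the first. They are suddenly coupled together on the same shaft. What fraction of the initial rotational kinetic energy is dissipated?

fraction ≈ 0.0152

The coupling torques are internal; angular momentum about the shared axis is conserved.
Moments of inertia: I_A = (3.36)(0.370)² = 0.4600 kg·m²; I_B = (34.7)(0.128)² = 0.5685 kg·m².
Taking A's sense as positive: L = (0.4600)(2050) + (0.5685)(1600) = 1853 kg·m²·rpm.
Combined I = 0.4600 + 0.5685 = 1.029 kg·m².
ω_f = L / I = 1853 / 1.029 = 1801 rpm.
KE_i = ½ΣIω² = 18580 J; KE_f = ½(1.029)(188.6)² = 18300 J.
Fraction dissipated = (KE_i − KE_f)/KE_i = 0.01520.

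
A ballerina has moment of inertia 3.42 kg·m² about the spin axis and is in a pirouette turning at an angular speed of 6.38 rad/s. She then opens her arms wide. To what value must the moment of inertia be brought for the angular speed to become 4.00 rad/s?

No external torque acts about the spin axis, so angular momentum is conserved.
I₂ = I₁ω₁ / ω₂ = (3.42)(6.38) / (4.00) = 5.455 kg·m².

I₂ ≈ 5.45 kg·m²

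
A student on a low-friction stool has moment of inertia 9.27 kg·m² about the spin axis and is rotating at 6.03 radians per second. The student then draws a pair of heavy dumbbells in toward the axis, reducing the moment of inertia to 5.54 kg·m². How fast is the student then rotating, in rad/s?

ω₂ ≈ 10.1 rad/s

With no external torque about the axis, L is conserved: I₁ω₁ = I₂ω₂.
ω₂ = I₁ω₁ / I₂ = (9.270)(6.03 rad/s) / (5.540) = 10.09 rad/s.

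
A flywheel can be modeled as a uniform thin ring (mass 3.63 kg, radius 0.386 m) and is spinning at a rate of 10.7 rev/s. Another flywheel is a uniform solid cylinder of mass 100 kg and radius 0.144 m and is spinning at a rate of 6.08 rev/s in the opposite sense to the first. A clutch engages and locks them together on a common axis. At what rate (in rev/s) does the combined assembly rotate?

|ω_f| ≈ 0.327 rev/s

No external torque acts about the common axis, so total angular momentum is conserved.
Moments of inertia: I_A = (3.63)(0.386)² = 0.5409 kg·m²; I_B = ½(100)(0.144)² = 1.037 kg·m².
Taking A's sense as positive: L = (0.5409)(10.7) − (1.037)(6.08) = -0.5166 kg·m²·rev/s.
Combined I = 0.5409 + 1.037 = 1.578 kg·m².
ω_f = L / I = -0.5166 / 1.578 = -0.3274 rev/s.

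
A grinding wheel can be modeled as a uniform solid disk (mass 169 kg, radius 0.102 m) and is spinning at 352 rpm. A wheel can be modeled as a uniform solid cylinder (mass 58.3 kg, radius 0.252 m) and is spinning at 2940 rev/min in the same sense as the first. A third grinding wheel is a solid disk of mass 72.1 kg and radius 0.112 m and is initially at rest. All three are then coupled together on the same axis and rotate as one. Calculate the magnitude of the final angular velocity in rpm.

|ω_f| ≈ 1810 rpm

No external torque acts about the common axis, so total angular momentum is conserved.
Moments of inertia: I_A = ½(169)(0.102)² = 0.8791 kg·m²; I_B = ½(58.3)(0.252)² = 1.851 kg·m²; I_C = ½(72.1)(0.112)² = 0.4522 kg·m².
Taking A's sense as positive: L = (0.8791)(352) + (1.851)(2940) = 5752 kg·m²·rpm.
Combined I = 0.8791 + 1.851 + 0.4522 = 3.182 kg·m².
ω_f = L / I = 5752 / 3.182 = 1807 rpm.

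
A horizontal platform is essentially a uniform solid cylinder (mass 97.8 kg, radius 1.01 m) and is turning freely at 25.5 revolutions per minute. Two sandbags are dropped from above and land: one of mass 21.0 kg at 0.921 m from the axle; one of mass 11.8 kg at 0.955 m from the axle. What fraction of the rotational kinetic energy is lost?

No external torque acts about the axle; L_before = L_after.
I_p = ½(97.8)(1.01)² = 49.88 kg·m².
Added inertia Σmr² = (21.0)(0.921)² + (11.8)(0.955)² = 28.57 kg·m²; I_f = 49.88 + 28.57 = 78.46 kg·m².
ω_f = I_p ω_i / I_f = (49.88)(25.5) / 78.46 = 16.21 rpm.
KE_i = ½(49.88)(2.670 rad/s)² = 177.9 J; KE_f = ½(78.46)(1.698)² = 113.1 J.
Fraction lost = 0.3642.

fraction ≈ 0.364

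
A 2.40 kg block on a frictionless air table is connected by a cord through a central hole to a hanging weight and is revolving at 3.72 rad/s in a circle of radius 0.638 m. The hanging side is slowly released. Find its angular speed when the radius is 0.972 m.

ω₂ ≈ 1.60 rad/s

No torque about the axis ⇒ m r₁² ω₁ = m r₂² ω₂.
ω₂ = ω₁ (r₁/r₂)² = (3.72)(0.638/0.972)² = 1.603 rad/s.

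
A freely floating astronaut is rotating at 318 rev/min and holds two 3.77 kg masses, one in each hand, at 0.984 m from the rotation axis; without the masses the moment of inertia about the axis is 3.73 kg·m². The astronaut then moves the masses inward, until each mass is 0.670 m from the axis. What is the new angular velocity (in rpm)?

ω₂ ≈ 493 rpm

No external torque acts about the spin axis, so angular momentum is conserved.
I₁ = 3.73 + 2(3.77)(0.984)² = 11.03 kg·m²; I₂ = 3.73 + 2(3.77)(0.670)² = 7.115 kg·m².
ω₂ = I₁ω₁ / I₂ = (11.03)(318 rpm) / (7.115) = 493.0 rpm.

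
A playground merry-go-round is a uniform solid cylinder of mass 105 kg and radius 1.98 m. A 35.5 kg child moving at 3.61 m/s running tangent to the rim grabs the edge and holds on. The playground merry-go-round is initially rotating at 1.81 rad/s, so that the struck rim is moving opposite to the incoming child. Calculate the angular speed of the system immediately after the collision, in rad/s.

|ω_f| ≈ 0.344 rad/s

About the axle the impulsive forces during the collision are internal, so angular momentum about that axis is conserved.
I_p = ½(105)(1.98)² = 205.8 kg·m². Taking the sense of the child's angular momentum as positive, L_{child} = m v R = (35.5)(3.61)(1.98) = 253.7 kg·m²/s.
L_i = −I_p ω_p + m v R = −(205.8)(1.81) + 253.7 = -118.8 kg·m²/s.
After sticking, I_f = I_p + m R² = 205.8 + (35.5)(1.98)² = 345.0 kg·m².
ω_f = L_i / I_f = -118.8 / 345.0 = -0.3443 rad/s.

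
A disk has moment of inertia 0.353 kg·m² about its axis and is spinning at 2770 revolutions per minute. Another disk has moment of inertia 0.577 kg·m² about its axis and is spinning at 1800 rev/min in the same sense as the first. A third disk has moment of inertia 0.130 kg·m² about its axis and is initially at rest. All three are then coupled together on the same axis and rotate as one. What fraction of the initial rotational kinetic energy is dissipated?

fraction ≈ 0.162

The coupling torques are internal; angular momentum about the shared axis is conserved.
Taking A's sense as positive: L = (0.3530)(2770) + (0.5770)(1800) = 2016 kg·m²·rpm.
Combined I = 0.3530 + 0.5770 + 0.1300 = 1.060 kg·m².
ω_f = L / I = 2016 / 1.060 = 1902 rpm.
KE_i = ½ΣIω² = 25100 J; KE_f = ½(1.060)(199.2)² = 21030 J.
Fraction dissipated = (KE_i − KE_f)/KE_i = 0.1621.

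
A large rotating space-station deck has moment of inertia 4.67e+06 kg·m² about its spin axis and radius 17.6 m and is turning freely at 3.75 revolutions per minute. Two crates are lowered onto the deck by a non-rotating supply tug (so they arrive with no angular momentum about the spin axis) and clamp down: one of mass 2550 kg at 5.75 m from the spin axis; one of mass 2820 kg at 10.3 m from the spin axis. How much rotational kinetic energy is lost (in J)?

The added mass arrives with no angular momentum about the spin axis, and any external torque about the spin axis is negligible, so the system's angular momentum is conserved.
Added inertia Σmr² = (2550)(5.75)² + (2820)(10.3)² = 3.835e+05 kg·m²; I_f = 4.670e+06 + 3.835e+05 = 5.053e+06 kg·m².
ω_f = I_p ω_i / I_f = (4.670e+06)(3.75) / 5.053e+06 = 3.465 rpm.
KE_i = ½(4.670e+06)(0.3927 rad/s)² = 3.601e+05 J; KE_f = ½(5.053e+06)(0.3629)² = 3.328e+05 J.

energy lost ≈ 27300 J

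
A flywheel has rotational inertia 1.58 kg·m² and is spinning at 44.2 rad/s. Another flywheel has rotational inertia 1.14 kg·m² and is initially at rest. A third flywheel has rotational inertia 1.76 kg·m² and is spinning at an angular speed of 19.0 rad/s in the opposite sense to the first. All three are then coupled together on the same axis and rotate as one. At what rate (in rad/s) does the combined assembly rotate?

The coupling torques are internal; angular momentum about the shared axis is conserved.
Taking A's sense as positive: L = (1.580)(44.2) − (1.760)(19.0) = 36.40 kg·m²·rad/s.
Combined I = 1.580 + 1.140 + 1.760 = 4.480 kg·m².
ω_f = L / I = 36.40 / 4.480 = 8.124 rad/s.

|ω_f| ≈ 8.12 rad/s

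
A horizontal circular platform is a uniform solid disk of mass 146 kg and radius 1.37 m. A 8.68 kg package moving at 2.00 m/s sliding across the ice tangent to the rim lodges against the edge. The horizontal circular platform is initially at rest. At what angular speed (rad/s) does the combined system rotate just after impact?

The axle reaction passes through the central axle and exerts no torque about it; angular momentum about the central axle is conserved through the impact.
I_p = ½(146)(1.37)² = 137.0 kg·m². Taking the sense of the package's angular momentum as positive, L_{package} = m v R = (8.68)(2.00)(1.37) = 23.78 kg·m²/s.
L_i = 0 + 23.78 = 23.78 kg·m²/s.
After sticking, I_f = I_p + m R² = 137.0 + (8.68)(1.37)² = 153.3 kg·m².
ω_f = L_i / I_f = 23.78 / 153.3 = 0.1551 rad/s.

|ω_f| ≈ 0.155 rad/s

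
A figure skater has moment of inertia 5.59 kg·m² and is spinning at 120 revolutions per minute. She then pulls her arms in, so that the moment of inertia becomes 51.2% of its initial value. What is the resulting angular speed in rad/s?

ω₂ ≈ 24.5 rad/s

With no external torque about the axis, L is conserved: I₁ω₁ = I₂ω₂.
I₂ = 0.512 × 5.59 = 2.862 kg·m².
ω₂ = I₁ω₁ / I₂ = (5.590)(120 rpm) / (2.862) = 234.4 rpm = 24.54 rad/s.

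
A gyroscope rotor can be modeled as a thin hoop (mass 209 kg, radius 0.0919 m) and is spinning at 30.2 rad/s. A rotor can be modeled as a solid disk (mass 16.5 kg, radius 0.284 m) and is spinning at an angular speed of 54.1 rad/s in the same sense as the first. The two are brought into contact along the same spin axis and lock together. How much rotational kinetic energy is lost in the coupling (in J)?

ΔKE lost ≈ 138 J

The coupling torques are internal; angular momentum about the shared axis is conserved.
Moments of inertia: I_A = (209)(0.0919)² = 1.765 kg·m²; I_B = ½(16.5)(0.284)² = 0.6654 kg·m².
Taking A's sense as positive: L = (1.765)(30.2) + (0.6654)(54.1) = 89.31 kg·m²·rad/s.
Combined I = 1.765 + 0.6654 = 2.431 kg·m².
ω_f = L / I = 89.31 / 2.431 = 36.74 rad/s.
KE_i = ½ΣIω² = 1779 J; KE_f = ½(2.431)(36.74)² = 1641 J.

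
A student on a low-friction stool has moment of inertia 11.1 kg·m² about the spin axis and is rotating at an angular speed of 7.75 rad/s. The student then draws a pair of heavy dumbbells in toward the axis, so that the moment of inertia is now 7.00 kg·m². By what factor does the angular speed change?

With no external torque about the axis, L is conserved: I₁ω₁ = I₂ω₂.
ω₂/ω₁ = I₁/I₂ = 11.10 / 7.000 = 1.586.

ω₂/ω₁ ≈ 1.59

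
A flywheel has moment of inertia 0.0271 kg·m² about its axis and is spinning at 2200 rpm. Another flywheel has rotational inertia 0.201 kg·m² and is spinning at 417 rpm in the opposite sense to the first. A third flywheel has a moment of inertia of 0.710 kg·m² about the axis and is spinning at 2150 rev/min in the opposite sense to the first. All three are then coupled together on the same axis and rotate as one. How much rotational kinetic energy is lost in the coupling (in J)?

The coupling torques are internal; angular momentum about the shared axis is conserved.
Taking A's sense as positive: L = (0.02710)(2200) − (0.2010)(417) − (0.7100)(2150) = -1551 kg·m²·rpm.
Combined I = 0.02710 + 0.2010 + 0.7100 = 0.9381 kg·m².
ω_f = L / I = -1551 / 0.9381 = -1653 rpm.
KE_i = ½ΣIω² = 18910 J; KE_f = ½(0.9381)(173.1)² = 14060 J.

ΔKE lost ≈ 4850 J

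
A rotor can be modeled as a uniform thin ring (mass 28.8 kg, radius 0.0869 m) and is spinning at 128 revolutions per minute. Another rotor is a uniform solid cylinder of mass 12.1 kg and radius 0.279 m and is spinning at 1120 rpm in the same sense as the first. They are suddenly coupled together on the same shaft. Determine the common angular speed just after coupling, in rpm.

|ω_f| ≈ 807 rpm

No external torque acts about the common axis, so total angular momentum is conserved.
Moments of inertia: I_A = (28.8)(0.0869)² = 0.2175 kg·m²; I_B = ½(12.1)(0.279)² = 0.4709 kg·m².
Taking A's sense as positive: L = (0.2175)(128) + (0.4709)(1120) = 555.3 kg·m²·rpm.
Combined I = 0.2175 + 0.4709 = 0.6884 kg·m².
ω_f = L / I = 555.3 / 0.6884 = 806.6 rpm.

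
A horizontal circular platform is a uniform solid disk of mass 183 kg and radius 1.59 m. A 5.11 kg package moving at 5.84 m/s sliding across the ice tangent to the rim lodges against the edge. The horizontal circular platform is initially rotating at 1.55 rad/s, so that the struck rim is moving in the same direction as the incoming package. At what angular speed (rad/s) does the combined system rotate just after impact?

The axle reaction passes through the central axle and exerts no torque about it; angular momentum about the central axle is conserved through the impact.
I_p = ½(183)(1.59)² = 231.3 kg·m². Taking the sense of the package's angular momentum as positive, L_{package} = m v R = (5.11)(5.84)(1.59) = 47.45 kg·m²/s.
L_i = +I_p ω_p + m v R = +(231.3)(1.55) + 47.45 = 406.0 kg·m²/s.
After sticking, I_f = I_p + m R² = 231.3 + (5.11)(1.59)² = 244.2 kg·m².
ω_f = L_i / I_f = 406.0 / 244.2 = 1.662 rad/s.

|ω_f| ≈ 1.66 rad/s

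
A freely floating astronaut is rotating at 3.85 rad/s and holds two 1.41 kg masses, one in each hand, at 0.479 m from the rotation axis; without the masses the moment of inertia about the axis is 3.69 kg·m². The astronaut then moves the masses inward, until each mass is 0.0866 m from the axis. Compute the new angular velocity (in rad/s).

ω₂ ≈ 4.50 rad/s

No external torque acts about the spin axis, so angular momentum is conserved.
I₁ = 3.69 + 2(1.41)(0.479)² = 4.337 kg·m²; I₂ = 3.69 + 2(1.41)(0.0866)² = 3.711 kg·m².
ω₂ = I₁ω₁ / I₂ = (4.337)(3.85 rad/s) / (3.711) = 4.499 rad/s.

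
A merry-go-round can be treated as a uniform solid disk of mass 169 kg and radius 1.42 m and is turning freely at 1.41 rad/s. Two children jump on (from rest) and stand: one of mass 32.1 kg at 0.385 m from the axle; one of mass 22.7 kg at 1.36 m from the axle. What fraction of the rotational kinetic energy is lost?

fraction ≈ 0.215

The added mass arrives with no angular momentum about the axle, and any external torque about the axle is negligible, so the system's angular momentum is conserved.
I_p = ½(169)(1.42)² = 170.4 kg·m².
Added inertia Σmr² = (32.1)(0.385)² + (22.7)(1.36)² = 46.74 kg·m²; I_f = 170.4 + 46.74 = 217.1 kg·m².
ω_f = I_p ω_i / I_f = (170.4)(1.41) / 217.1 = 1.106 rad/s.
KE_i = ½(170.4)(1.410 rad/s)² = 169.4 J; KE_f = ½(217.1)(1.106)² = 132.9 J.
Fraction lost = 0.2153.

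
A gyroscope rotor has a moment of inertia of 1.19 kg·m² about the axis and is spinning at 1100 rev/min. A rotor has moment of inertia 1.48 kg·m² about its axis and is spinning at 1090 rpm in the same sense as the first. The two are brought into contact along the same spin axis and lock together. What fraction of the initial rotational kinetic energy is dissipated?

fraction ≈ 2.06e-05

No external torque acts about the common axis, so total angular momentum is conserved.
Taking A's sense as positive: L = (1.190)(1100) + (1.480)(1090) = 2922 kg·m²·rpm.
Combined I = 1.190 + 1.480 = 2.670 kg·m².
ω_f = L / I = 2922 / 2.670 = 1094 rpm.
KE_i = ½ΣIω² = 17540 J; KE_f = ½(2.670)(114.6)² = 17540 J.
Fraction dissipated = (KE_i − KE_f)/KE_i = 2.062e-05.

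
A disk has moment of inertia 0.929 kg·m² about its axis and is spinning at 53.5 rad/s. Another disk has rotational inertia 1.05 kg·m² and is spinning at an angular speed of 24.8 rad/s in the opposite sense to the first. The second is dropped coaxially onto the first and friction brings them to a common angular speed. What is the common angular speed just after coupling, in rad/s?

|ω_f| ≈ 12.0 rad/s

No external torque acts about the common axis, so total angular momentum is conserved.
Taking A's sense as positive: L = (0.9290)(53.5) − (1.050)(24.8) = 23.66 kg·m²·rad/s.
Combined I = 0.9290 + 1.050 = 1.979 kg·m².
ω_f = L / I = 23.66 / 1.979 = 11.96 rad/s.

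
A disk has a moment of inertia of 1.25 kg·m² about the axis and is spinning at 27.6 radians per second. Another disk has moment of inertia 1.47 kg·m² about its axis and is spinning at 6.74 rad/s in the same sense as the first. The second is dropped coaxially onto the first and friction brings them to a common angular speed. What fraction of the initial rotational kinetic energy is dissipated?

The coupling torques are internal; angular momentum about the shared axis is conserved.
Taking A's sense as positive: L = (1.250)(27.6) + (1.470)(6.74) = 44.41 kg·m²·rad/s.
Combined I = 1.250 + 1.470 = 2.720 kg·m².
ω_f = L / I = 44.41 / 2.720 = 16.33 rad/s.
KE_i = ½ΣIω² = 509.5 J; KE_f = ½(2.720)(16.33)² = 362.5 J.
Fraction dissipated = (KE_i − KE_f)/KE_i = 0.2885.

fraction ≈ 0.288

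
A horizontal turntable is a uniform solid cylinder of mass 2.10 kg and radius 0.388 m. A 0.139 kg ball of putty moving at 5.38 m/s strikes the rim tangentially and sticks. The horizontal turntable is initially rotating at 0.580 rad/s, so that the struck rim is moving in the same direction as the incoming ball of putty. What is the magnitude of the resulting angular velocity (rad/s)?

|ω_f| ≈ 2.13 rad/s

The axle reaction passes through the axle and exerts no torque about it; angular momentum about the axle is conserved through the impact.
I_p = ½(2.10)(0.388)² = 0.1581 kg·m². Taking the sense of the ball of putty's angular momentum as positive, L_{ball} = m v R = (0.139)(5.38)(0.388) = 0.2902 kg·m²/s.
L_i = +I_p ω_p + m v R = +(0.1581)(0.580) + 0.2902 = 0.3818 kg·m²/s.
After sticking, I_f = I_p + m R² = 0.1581 + (0.139)(0.388)² = 0.1790 kg·m².
ω_f = L_i / I_f = 0.3818 / 0.1790 = 2.133 rad/s.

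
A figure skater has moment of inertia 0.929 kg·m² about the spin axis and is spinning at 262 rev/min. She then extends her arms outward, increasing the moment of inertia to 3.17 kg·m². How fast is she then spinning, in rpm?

Angular momentum about the spin axis is conserved since the torque about it is zero.
ω₂ = I₁ω₁ / I₂ = (0.9290)(262 rpm) / (3.170) = 76.78 rpm.

ω₂ ≈ 76.8 rpm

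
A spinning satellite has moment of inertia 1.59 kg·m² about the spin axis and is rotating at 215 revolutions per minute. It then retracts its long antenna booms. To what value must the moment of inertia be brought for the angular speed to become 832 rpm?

I₂ ≈ 0.411 kg·m²

Angular momentum about the spin axis is conserved since the torque about it is zero.
I₂ = I₁ω₁ / ω₂ = (1.59)(215) / (832) = 0.4109 kg·m².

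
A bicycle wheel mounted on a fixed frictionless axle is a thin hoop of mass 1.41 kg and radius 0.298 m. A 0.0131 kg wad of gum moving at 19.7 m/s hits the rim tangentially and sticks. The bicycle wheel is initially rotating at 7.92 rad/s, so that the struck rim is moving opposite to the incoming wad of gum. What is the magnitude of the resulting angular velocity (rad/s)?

|ω_f| ≈ 7.24 rad/s

The axle reaction passes through the axle and exerts no torque about it; angular momentum about the axle is conserved through the impact.
I_p = (1.41)(0.298)² = 0.1252 kg·m². Taking the sense of the wad of gum's angular momentum as positive, L_{wad} = m v R = (0.0131)(19.7)(0.298) = 0.07690 kg·m²/s.
L_i = −I_p ω_p + m v R = −(0.1252)(7.92) + 0.07690 = -0.9148 kg·m²/s.
After sticking, I_f = I_p + m R² = 0.1252 + (0.0131)(0.298)² = 0.1264 kg·m².
ω_f = L_i / I_f = -0.9148 / 0.1264 = -7.239 rad/s.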